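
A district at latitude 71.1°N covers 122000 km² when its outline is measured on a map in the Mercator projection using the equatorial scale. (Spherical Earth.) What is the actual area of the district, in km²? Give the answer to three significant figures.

For Mercator, h = k = sec φ (a conformal cylindrical projection has a single point scale, 1/cos φ).
Areal scale = k² = sec²φ = 1/cos²(71.1°) = 1/0.3239² = 9.531.
True area = apparent / (areal scale) = 122000 / 9.531 ≈ 12800 km².

12800 km²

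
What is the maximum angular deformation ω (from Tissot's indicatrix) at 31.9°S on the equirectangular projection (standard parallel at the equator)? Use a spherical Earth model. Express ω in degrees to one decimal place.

For the equirectangular projection with φ₀ = 0 (plate carrée), h = 1 along meridians and k = sec φ along parallels.
At 31.9°: h = 1.000, k = 1.178; principal scales a = 1.178, b = 1.000.
sin(ω/2) = (a − b)/(a + b) = 0.1779/2.178 = 0.08168, so ω = 2 arcsin(0.08168) ≈ 9.4°.

9.4°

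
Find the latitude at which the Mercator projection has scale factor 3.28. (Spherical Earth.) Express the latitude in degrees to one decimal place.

Mercator scale is k = sec φ = 1/cos φ.
1/cos φ = 3.28  ⇒  cos φ = 0.3049  ⇒  φ = arccos(0.3049) ≈ 72.2°.

72.2°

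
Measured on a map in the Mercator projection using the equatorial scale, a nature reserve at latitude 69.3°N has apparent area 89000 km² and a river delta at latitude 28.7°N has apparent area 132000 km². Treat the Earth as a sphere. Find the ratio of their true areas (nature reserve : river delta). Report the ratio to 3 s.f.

0.109

On Mercator the areal scale is sec²φ, so true area = apparent × cos²φ.
True area of nature reserve: 89000 × cos²(69.3°) = 89000 × 0.1249 = 11120 km².
True area of river delta: 132000 × cos²(28.7°) = 132000 × 0.7694 = 101600 km².
Ratio = 11120 / 101600 ≈ 0.109.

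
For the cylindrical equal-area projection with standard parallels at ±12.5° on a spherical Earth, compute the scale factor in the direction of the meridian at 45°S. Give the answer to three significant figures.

A cylindrical equal-area projection with standard parallel φ₀ has meridian scale h = cos φ / cos φ₀ and parallel scale k = cos φ₀ / cos φ (so areas are preserved, h·k = 1).
h = cos 45° / cos 12.5° = 0.7071/0.9763 = 0.7243.

0.724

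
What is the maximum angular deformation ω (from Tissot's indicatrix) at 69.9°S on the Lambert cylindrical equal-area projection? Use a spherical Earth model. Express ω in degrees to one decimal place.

The Lambert cylindrical equal-area projection is the cylindrical equal-area projection with its standard parallel at the equator (φ₀ = 0). For cylindrical equal-area with standard parallel φ₀, h = cos φ / cos φ₀ and k = cos φ₀ / cos φ, so h·k = 1.
At 69.9°: h = 0.3437, k = 2.910; principal scales a = 2.910, b = 0.3437.
sin(ω/2) = (a − b)/(a + b) = 2.566/3.254 = 0.7887, so ω = 2 arcsin(0.7887) ≈ 104.1°.

104.1°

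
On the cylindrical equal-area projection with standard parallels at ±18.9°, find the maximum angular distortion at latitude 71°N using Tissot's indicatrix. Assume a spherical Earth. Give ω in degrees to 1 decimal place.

104.0°

For cylindrical equal-area with standard parallel φ₀, h = cos φ / cos φ₀ and k = cos φ₀ / cos φ, so h·k = 1.
At 71°: h = 0.3441, k = 2.906; principal scales a = 2.906, b = 0.3441.
sin(ω/2) = (a − b)/(a + b) = 2.562/3.250 = 0.7882, so ω = 2 arcsin(0.7882) ≈ 104.0°.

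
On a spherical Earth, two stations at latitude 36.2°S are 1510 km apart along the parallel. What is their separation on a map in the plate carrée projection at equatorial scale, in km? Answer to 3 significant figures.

1870 km

In the plate carrée (x = Rλ, y = Rφ), meridians are true-scale (h = 1) and parallels are stretched by k = sec φ.
Along the parallel, k = sec 36.2° = 1/0.8070 = 1.239.
Map distance = 1510 × 1.239 ≈ 1870 km.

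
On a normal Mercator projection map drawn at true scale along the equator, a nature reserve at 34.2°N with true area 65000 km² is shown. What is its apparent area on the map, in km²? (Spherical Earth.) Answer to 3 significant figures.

95000 km²

Mercator is conformal, so the point scale is isotropic: h = k = sec φ = 1/cos φ.
Areal scale = k² = sec²φ = 1/cos²(34.2°) = 1/0.8271² = 1.462.
Apparent area = 65000 × 1.462 ≈ 95000 km².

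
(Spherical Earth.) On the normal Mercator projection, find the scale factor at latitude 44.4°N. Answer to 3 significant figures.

1.40

For Mercator, h = k = sec φ (a conformal cylindrical projection has a single point scale, 1/cos φ).
k = 1/cos 44.4° = 1/0.7145 = 1.400.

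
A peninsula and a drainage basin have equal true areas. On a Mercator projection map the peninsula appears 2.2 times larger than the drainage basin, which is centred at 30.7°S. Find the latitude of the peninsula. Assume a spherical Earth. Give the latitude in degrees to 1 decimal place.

Mercator areal scale is sec²φ, so apparent-area ratio = sec²φ₁ / sec²φ₂ = cos²φ₂ / cos²φ₁.
cos²φ₂ / cos²φ₁ = 2.2  ⇒  cos φ₁ = cos 30.7° / √2.2 = 0.8599/1.483 = 0.5797.
φ₁ = arccos(0.5797) ≈ 54.6°.

54.6°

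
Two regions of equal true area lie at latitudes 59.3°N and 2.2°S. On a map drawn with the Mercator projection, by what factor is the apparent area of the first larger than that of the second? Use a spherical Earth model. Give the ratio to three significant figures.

Mercator areal scale is sec²φ.
At 59.3°: sec²(59.3°) = 1/0.5105² = 3.837.
At 2.2°: sec²(2.2°) = 1/0.9993² = 1.001.
Ratio = 3.837/1.001 = cos²(2.2°)/cos²(59.3°) ≈ 3.83.

3.83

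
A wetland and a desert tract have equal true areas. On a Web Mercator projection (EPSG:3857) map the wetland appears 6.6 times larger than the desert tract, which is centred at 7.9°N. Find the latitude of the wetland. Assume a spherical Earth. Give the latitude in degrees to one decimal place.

67.3°

Mercator areal scale is sec²φ, so apparent-area ratio = sec²φ₁ / sec²φ₂ = cos²φ₂ / cos²φ₁.
cos²φ₂ / cos²φ₁ = 6.6  ⇒  cos φ₁ = cos 7.9° / √6.6 = 0.9905/2.569 = 0.3856.
φ₁ = arccos(0.3856) ≈ 67.3°.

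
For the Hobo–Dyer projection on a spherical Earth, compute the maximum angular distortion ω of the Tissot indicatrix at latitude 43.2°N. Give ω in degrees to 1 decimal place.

9.7°

Hobo–Dyer is a cylindrical equal-area projection with standard parallels at ±37.5°. A cylindrical equal-area projection with standard parallel φ₀ has meridian scale h = cos φ / cos φ₀ and parallel scale k = cos φ₀ / cos φ (so areas are preserved, h·k = 1).
At 43.2°: h = 0.9188, k = 1.088; principal scales a = 1.088, b = 0.9188.
sin(ω/2) = (a − b)/(a + b) = 0.1695/2.007 = 0.08444, so ω = 2 arcsin(0.08444) ≈ 9.7°.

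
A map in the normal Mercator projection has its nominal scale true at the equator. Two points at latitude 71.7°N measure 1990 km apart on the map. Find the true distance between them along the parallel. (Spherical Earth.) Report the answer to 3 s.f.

Mercator is conformal, so the point scale is isotropic: h = k = sec φ = 1/cos φ.
Along the parallel at 71.7°, map distances are exaggerated by k = sec 71.7° = 3.185.
True distance = 1990 / 3.185 = 1990 × cos 71.7° ≈ 625 km.

625 km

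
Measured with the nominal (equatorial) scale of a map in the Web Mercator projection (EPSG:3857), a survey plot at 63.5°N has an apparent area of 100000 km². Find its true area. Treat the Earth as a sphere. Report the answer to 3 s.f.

19900 km²

For Mercator, h = k = sec φ (a conformal cylindrical projection has a single point scale, 1/cos φ).
Areal scale = k² = sec²φ = 1/cos²(63.5°) = 1/0.4462² = 5.023.
True area = apparent / (areal scale) = 100000 / 5.023 ≈ 19900 km².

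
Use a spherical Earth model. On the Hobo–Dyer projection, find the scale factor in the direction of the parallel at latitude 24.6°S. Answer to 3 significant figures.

0.873

Hobo–Dyer is a cylindrical equal-area projection with standard parallels at ±37.5°. For cylindrical equal-area with standard parallel φ₀, h = cos φ / cos φ₀ and k = cos φ₀ / cos φ, so h·k = 1.
k = cos 37.5° / cos 24.6° = 0.7934/0.9092 = 0.8725.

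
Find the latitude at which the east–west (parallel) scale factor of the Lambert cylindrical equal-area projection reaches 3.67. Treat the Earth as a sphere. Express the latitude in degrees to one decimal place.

74.2°

The Lambert cylindrical equal-area projection is the cylindrical equal-area projection with its standard parallel at the equator (φ₀ = 0). A cylindrical equal-area projection with standard parallel φ₀ has meridian scale h = cos φ / cos φ₀ and parallel scale k = cos φ₀ / cos φ (so areas are preserved, h·k = 1).
k = cos φ₀ / cos φ = 3.67  ⇒  cos φ = cos 0° / 3.67 = 0.2725.
φ = arccos(0.2725) ≈ 74.2°.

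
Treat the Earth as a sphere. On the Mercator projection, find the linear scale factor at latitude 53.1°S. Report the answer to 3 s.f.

Mercator is conformal, so the point scale is isotropic: h = k = sec φ = 1/cos φ.
k = 1/cos 53.1° = 1/0.6004 = 1.666.

1.67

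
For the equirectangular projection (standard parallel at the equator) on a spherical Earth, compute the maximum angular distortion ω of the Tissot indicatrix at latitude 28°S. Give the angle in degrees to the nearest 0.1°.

7.1°

For the equirectangular projection with φ₀ = 0 (plate carrée), h = 1 along meridians and k = sec φ along parallels.
At 28°: h = 1.000, k = 1.133; principal scales a = 1.133, b = 1.000.
sin(ω/2) = (a − b)/(a + b) = 0.1326/2.133 = 0.06216, so ω = 2 arcsin(0.06216) ≈ 7.1°.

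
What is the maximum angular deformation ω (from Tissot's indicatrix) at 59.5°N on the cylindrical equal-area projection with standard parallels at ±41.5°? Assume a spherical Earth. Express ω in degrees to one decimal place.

Cylindrical equal-area (φ₀ = 41.5°): h = cos φ / cos 41.5° along meridians, k = cos 41.5° / cos φ along parallels; h·k = 1.
At 59.5°: h = 0.6777, k = 1.476; principal scales a = 1.476, b = 0.6777.
sin(ω/2) = (a − b)/(a + b) = 0.7980/2.153 = 0.3706, so ω = 2 arcsin(0.3706) ≈ 43.5°.

43.5°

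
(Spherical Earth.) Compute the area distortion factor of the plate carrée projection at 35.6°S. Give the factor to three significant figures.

In the plate carrée (x = Rλ, y = Rφ), meridians are true-scale (h = 1) and parallels are stretched by k = sec φ.
Areal scale = h·k = 1 × sec φ; at 35.6°, h = 1.000, k = 1.230, so h·k = 1.230.

1.23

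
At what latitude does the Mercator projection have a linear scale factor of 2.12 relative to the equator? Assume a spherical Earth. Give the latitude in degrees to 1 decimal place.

Mercator scale is k = sec φ = 1/cos φ.
1/cos φ = 2.12  ⇒  cos φ = 0.4717  ⇒  φ = arccos(0.4717) ≈ 61.9°.

61.9°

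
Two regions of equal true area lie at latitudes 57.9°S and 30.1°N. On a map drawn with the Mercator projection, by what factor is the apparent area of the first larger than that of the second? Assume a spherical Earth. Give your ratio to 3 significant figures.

Mercator areal scale is sec²φ.
At 57.9°: sec²(57.9°) = 1/0.5314² = 3.541.
At 30.1°: sec²(30.1°) = 1/0.8652² = 1.336.
Ratio = 3.541/1.336 = cos²(30.1°)/cos²(57.9°) ≈ 2.65.

2.65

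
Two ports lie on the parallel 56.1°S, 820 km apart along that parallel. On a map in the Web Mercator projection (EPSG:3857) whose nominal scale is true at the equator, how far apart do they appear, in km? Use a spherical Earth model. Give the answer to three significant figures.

1470 km

For Mercator, h = k = sec φ (a conformal cylindrical projection has a single point scale, 1/cos φ).
Along the parallel, k = sec 56.1° = 1/0.5577 = 1.793.
Map distance = 820 × 1.793 ≈ 1470 km.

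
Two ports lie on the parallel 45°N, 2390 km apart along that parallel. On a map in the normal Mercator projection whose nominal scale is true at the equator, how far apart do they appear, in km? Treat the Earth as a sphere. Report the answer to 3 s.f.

3380 km

For Mercator, h = k = sec φ (a conformal cylindrical projection has a single point scale, 1/cos φ).
Along the parallel, k = sec 45° = 1/0.7071 = 1.414.
Map distance = 2390 × 1.414 ≈ 3380 km.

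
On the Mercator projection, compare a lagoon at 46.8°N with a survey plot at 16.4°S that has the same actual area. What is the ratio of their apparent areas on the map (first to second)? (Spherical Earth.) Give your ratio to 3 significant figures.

On Mercator, area is exaggerated by sec²φ = 1/cos²φ.
At 46.8°: sec²(46.8°) = 1/0.6845² = 2.134.
At 16.4°: sec²(16.4°) = 1/0.9593² = 1.087.
Ratio = 2.134/1.087 = cos²(16.4°)/cos²(46.8°) ≈ 1.96.

1.96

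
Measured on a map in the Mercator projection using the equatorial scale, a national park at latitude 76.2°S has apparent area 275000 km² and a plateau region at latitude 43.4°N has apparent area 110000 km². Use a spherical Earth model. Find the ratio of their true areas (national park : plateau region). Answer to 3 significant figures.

0.269

Since Mercator area scale is 1/cos²φ, the true area equals the apparent area multiplied by cos²φ.
True area of national park: 275000 × cos²(76.2°) = 275000 × 0.05690 = 15650 km².
True area of plateau region: 110000 × cos²(43.4°) = 110000 × 0.5279 = 58070 km².
Ratio = 15650 / 58070 ≈ 0.269.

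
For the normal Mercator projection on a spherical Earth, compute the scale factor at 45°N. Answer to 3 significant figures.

The Mercator projection is conformal; its linear scale factor is the same in every direction and equals sec φ = 1/cos φ.
k = 1/cos 45° = 1/0.7071 = 1.414.

1.41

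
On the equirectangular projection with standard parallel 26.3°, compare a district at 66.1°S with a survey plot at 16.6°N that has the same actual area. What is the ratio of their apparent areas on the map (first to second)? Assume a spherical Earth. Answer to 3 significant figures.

2.37

With standard parallel φ₀ = 26.3°, the equirectangular projection gives x = Rλ cos φ₀, y = Rφ, so h = 1 and k = cos 26.3° / cos φ.
Areal scale at 66.1°: h·k = 1.000 × 2.213 = 2.213.
Areal scale at 16.6°: h·k = 1.000 × 0.9355 = 0.9355.
Ratio = 2.213/0.9355 ≈ 2.37.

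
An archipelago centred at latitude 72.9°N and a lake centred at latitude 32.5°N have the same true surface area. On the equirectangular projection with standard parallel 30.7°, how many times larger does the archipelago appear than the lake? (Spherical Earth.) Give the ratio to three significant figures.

2.87

With standard parallel φ₀ = 30.7°, the equirectangular projection gives x = Rλ cos φ₀, y = Rφ, so h = 1 and k = cos 30.7° / cos φ.
Areal scale at 72.9°: h·k = 1.000 × 2.924 = 2.924.
Areal scale at 32.5°: h·k = 1.000 × 1.020 = 1.020.
Ratio = 2.924/1.020 ≈ 2.87.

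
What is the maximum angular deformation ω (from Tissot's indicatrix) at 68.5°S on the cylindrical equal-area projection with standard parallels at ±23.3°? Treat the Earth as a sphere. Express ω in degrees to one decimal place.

A cylindrical equal-area projection with standard parallel φ₀ has meridian scale h = cos φ / cos φ₀ and parallel scale k = cos φ₀ / cos φ (so areas are preserved, h·k = 1).
At 68.5°: h = 0.3990, k = 2.506; principal scales a = 2.506, b = 0.3990.
sin(ω/2) = (a − b)/(a + b) = 2.107/2.905 = 0.7253, so ω = 2 arcsin(0.7253) ≈ 93.0°.

93.0°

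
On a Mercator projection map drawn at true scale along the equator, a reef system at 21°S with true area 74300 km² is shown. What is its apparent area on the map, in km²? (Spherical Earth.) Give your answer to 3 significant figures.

For Mercator, h = k = sec φ (a conformal cylindrical projection has a single point scale, 1/cos φ).
Areal scale = k² = sec²φ = 1/cos²(21°) = 1/0.9336² = 1.147.
Apparent area = 74300 × 1.147 ≈ 85200 km².

85200 km²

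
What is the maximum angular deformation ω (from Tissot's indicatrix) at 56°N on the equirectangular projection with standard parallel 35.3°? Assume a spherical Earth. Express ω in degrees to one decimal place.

21.5°

In the equirectangular projection with standard parallel φ₀ = 35.3° (x = Rλ cos φ₀, y = Rφ), meridians are true-scale (h = 1) and the parallel scale is k = cos φ₀ / cos φ.
At 56°: h = 1.000, k = 1.459; principal scales a = 1.459, b = 1.000.
sin(ω/2) = (a − b)/(a + b) = 0.4595/2.459 = 0.1868, so ω = 2 arcsin(0.1868) ≈ 21.5°.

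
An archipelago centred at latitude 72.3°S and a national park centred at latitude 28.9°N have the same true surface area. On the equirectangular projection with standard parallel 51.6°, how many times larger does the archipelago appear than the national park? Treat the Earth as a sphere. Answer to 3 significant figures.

In the equirectangular projection with standard parallel φ₀ = 51.6° (x = Rλ cos φ₀, y = Rφ), meridians are true-scale (h = 1) and the parallel scale is k = cos φ₀ / cos φ.
Areal scale at 72.3°: h·k = 1.000 × 2.043 = 2.043.
Areal scale at 28.9°: h·k = 1.000 × 0.7095 = 0.7095.
Ratio = 2.043/0.7095 ≈ 2.88.

2.88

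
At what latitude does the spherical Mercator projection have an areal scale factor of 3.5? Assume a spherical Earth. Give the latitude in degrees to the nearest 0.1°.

57.7°

Mercator areal scale is sec²φ.
sec²φ = 3.5  ⇒  cos²φ = 0.2857  ⇒  cos φ = 0.5345.
φ = arccos(0.5345) ≈ 57.7°.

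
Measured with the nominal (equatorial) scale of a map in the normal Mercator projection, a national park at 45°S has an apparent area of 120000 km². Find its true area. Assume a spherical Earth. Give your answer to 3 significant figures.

The Mercator projection is conformal; its linear scale factor is the same in every direction and equals sec φ = 1/cos φ.
Areal scale = k² = sec²φ = 1/cos²(45°) = 1/0.7071² = 2.000.
True area = apparent / (areal scale) = 120000 / 2.000 ≈ 60000 km².

60000 km²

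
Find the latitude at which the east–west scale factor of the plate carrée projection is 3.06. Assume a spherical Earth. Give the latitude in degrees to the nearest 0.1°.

Plate carrée: h = 1, k = sec φ along parallels.
sec φ = 3.06  ⇒  cos φ = 0.3268  ⇒  φ ≈ 70.9°.

70.9°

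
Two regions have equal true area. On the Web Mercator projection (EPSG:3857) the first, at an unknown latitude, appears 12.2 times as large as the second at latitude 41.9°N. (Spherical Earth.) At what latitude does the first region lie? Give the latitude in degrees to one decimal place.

For equal true areas on Mercator, apparent areas scale as sec²φ, so the ratio is cos²φ₂ / cos²φ₁.
cos²φ₂ / cos²φ₁ = 12.2  ⇒  cos φ₁ = cos 41.9° / √12.2 = 0.7443/3.493 = 0.2131.
φ₁ = arccos(0.2131) ≈ 77.7°.

77.7°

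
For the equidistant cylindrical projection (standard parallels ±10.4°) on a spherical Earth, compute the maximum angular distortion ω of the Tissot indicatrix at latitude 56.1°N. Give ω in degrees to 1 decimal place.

32.1°

In the equirectangular projection with standard parallel φ₀ = 10.4° (x = Rλ cos φ₀, y = Rφ), meridians are true-scale (h = 1) and the parallel scale is k = cos φ₀ / cos φ.
At 56.1°: h = 1.000, k = 1.763; principal scales a = 1.763, b = 1.000.
sin(ω/2) = (a − b)/(a + b) = 0.7635/2.763 = 0.2763, so ω = 2 arcsin(0.2763) ≈ 32.1°.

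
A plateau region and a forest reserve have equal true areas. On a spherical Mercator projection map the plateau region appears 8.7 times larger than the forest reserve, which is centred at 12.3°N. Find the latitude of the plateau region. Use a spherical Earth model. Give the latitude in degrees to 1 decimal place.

70.7°

For equal true areas on Mercator, apparent areas scale as sec²φ, so the ratio is cos²φ₂ / cos²φ₁.
cos²φ₂ / cos²φ₁ = 8.7  ⇒  cos φ₁ = cos 12.3° / √8.7 = 0.9770/2.950 = 0.3312.
φ₁ = arccos(0.3312) ≈ 70.7°.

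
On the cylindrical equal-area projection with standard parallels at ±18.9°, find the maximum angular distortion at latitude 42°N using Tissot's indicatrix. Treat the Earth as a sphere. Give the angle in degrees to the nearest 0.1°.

A cylindrical equal-area projection with standard parallel φ₀ has meridian scale h = cos φ / cos φ₀ and parallel scale k = cos φ₀ / cos φ (so areas are preserved, h·k = 1).
At 42°: h = 0.7855, k = 1.273; principal scales a = 1.273, b = 0.7855.
sin(ω/2) = (a − b)/(a + b) = 0.4876/2.059 = 0.2369, so ω = 2 arcsin(0.2369) ≈ 27.4°.

27.4°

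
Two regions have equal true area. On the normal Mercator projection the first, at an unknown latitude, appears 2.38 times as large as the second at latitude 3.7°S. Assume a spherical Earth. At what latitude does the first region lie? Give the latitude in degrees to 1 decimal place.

49.7°

Mercator areal scale is sec²φ, so apparent-area ratio = sec²φ₁ / sec²φ₂ = cos²φ₂ / cos²φ₁.
cos²φ₂ / cos²φ₁ = 2.38  ⇒  cos φ₁ = cos 3.7° / √2.38 = 0.9979/1.543 = 0.6469.
φ₁ = arccos(0.6469) ≈ 49.7°.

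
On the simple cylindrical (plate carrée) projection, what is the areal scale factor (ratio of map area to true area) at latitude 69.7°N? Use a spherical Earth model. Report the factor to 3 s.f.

2.88

For the equirectangular projection with φ₀ = 0 (plate carrée), h = 1 along meridians and k = sec φ along parallels.
Areal scale = h·k = 1 × sec φ; at 69.7°, h = 1.000, k = 2.882, so h·k = 2.882.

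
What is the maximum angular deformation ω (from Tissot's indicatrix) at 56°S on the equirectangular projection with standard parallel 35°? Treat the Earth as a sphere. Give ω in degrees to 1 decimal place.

21.7°

In the equirectangular projection with standard parallel φ₀ = 35° (x = Rλ cos φ₀, y = Rφ), meridians are true-scale (h = 1) and the parallel scale is k = cos φ₀ / cos φ.
At 56°: h = 1.000, k = 1.465; principal scales a = 1.465, b = 1.000.
sin(ω/2) = (a − b)/(a + b) = 0.4649/2.465 = 0.1886, so ω = 2 arcsin(0.1886) ≈ 21.7°.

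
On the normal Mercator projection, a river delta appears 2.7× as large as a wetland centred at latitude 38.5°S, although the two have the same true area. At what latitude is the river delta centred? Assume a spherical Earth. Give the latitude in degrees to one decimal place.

61.6°

Mercator areal scale is sec²φ, so apparent-area ratio = sec²φ₁ / sec²φ₂ = cos²φ₂ / cos²φ₁.
cos²φ₂ / cos²φ₁ = 2.7  ⇒  cos φ₁ = cos 38.5° / √2.7 = 0.7826/1.643 = 0.4763.
φ₁ = arccos(0.4763) ≈ 61.6°.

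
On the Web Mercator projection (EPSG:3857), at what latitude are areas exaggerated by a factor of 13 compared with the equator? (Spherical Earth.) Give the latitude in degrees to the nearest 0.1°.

73.9°

Mercator areal scale is sec²φ.
sec²φ = 13  ⇒  cos²φ = 0.07692  ⇒  cos φ = 0.2774.
φ = arccos(0.2774) ≈ 73.9°.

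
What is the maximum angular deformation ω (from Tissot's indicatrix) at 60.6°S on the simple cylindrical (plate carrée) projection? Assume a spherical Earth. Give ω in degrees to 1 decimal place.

Plate carrée maps x = Rλ, y = Rφ. The meridian scale is h = 1 and the parallel scale is k = 1/cos φ = sec φ.
At 60.6°: h = 1.000, k = 2.037; principal scales a = 2.037, b = 1.000.
sin(ω/2) = (a − b)/(a + b) = 1.037/3.037 = 0.3415, so ω = 2 arcsin(0.3415) ≈ 39.9°.

39.9°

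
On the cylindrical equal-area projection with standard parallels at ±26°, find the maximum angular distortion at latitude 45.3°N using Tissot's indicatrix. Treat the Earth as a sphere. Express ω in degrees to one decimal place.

For cylindrical equal-area with standard parallel φ₀, h = cos φ / cos φ₀ and k = cos φ₀ / cos φ, so h·k = 1.
At 45.3°: h = 0.7826, k = 1.278; principal scales a = 1.278, b = 0.7826.
sin(ω/2) = (a − b)/(a + b) = 0.4952/2.060 = 0.2403, so ω = 2 arcsin(0.2403) ≈ 27.8°.

27.8°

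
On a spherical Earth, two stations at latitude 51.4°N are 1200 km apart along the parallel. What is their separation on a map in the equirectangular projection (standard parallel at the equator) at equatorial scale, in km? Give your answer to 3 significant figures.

1920 km

Plate carrée maps x = Rλ, y = Rφ. The meridian scale is h = 1 and the parallel scale is k = 1/cos φ = sec φ.
Along the parallel, k = sec 51.4° = 1/0.6239 = 1.603.
Map distance = 1200 × 1.603 ≈ 1920 km.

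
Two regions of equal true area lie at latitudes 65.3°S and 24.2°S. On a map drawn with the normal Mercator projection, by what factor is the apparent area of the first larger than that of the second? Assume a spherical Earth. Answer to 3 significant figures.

4.76

Mercator is conformal with k = sec φ, so areal scale = k² = sec²φ.
At 65.3°: sec²(65.3°) = 1/0.4179² = 5.727.
At 24.2°: sec²(24.2°) = 1/0.9121² = 1.202.
Ratio = 5.727/1.202 = cos²(24.2°)/cos²(65.3°) ≈ 4.76.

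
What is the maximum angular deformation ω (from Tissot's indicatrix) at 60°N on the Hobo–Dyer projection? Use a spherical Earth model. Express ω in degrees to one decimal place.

The Hobo–Dyer projection is cylindrical equal-area with φ₀ = 37.5°. Cylindrical equal-area (φ₀ = 37.5°): h = cos φ / cos 37.5° along meridians, k = cos 37.5° / cos φ along parallels; h·k = 1.
At 60°: h = 0.6302, k = 1.587; principal scales a = 1.587, b = 0.6302.
sin(ω/2) = (a − b)/(a + b) = 0.9565/2.217 = 0.4314, so ω = 2 arcsin(0.4314) ≈ 51.1°.

51.1°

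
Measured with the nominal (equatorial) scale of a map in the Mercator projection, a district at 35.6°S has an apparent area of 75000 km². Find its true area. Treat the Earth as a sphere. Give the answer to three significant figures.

Mercator is conformal, so the point scale is isotropic: h = k = sec φ = 1/cos φ.
Areal scale = k² = sec²φ = 1/cos²(35.6°) = 1/0.8131² = 1.513.
True area = apparent / (areal scale) = 75000 / 1.513 ≈ 49600 km².

49600 km²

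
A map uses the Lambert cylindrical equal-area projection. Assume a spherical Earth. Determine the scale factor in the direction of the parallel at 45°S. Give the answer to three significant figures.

1.41

The Lambert cylindrical equal-area projection is the cylindrical equal-area projection with its standard parallel at the equator (φ₀ = 0). Cylindrical equal-area (φ₀ = 0°): h = cos φ / cos 0° along meridians, k = cos 0° / cos φ along parallels; h·k = 1.
k = cos 0° / cos 45° = 1.000/0.7071 = 1.414.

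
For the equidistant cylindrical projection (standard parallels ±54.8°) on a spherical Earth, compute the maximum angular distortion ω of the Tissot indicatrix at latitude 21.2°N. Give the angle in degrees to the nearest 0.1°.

The equidistant cylindrical projection with φ₀ = 54.8° has h = 1 (meridians true) and k = cos φ₀ / cos φ along parallels.
At 21.2°: h = 1.000, k = 0.6183; principal scales a = 1.000, b = 0.6183.
sin(ω/2) = (a − b)/(a + b) = 0.3817/1.618 = 0.2359, so ω = 2 arcsin(0.2359) ≈ 27.3°.

27.3°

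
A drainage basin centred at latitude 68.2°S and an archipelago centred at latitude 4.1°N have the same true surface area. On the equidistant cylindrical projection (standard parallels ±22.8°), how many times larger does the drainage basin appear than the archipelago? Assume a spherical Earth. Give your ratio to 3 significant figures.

In the equirectangular projection with standard parallel φ₀ = 22.8° (x = Rλ cos φ₀, y = Rφ), meridians are true-scale (h = 1) and the parallel scale is k = cos φ₀ / cos φ.
Areal scale at 68.2°: h·k = 1.000 × 2.482 = 2.482.
Areal scale at 4.1°: h·k = 1.000 × 0.9242 = 0.9242.
Ratio = 2.482/0.9242 ≈ 2.69.

2.69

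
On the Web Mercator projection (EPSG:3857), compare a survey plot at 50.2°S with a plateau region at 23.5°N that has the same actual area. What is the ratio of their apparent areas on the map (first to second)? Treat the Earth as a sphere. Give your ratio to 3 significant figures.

2.05

On Mercator, area is exaggerated by sec²φ = 1/cos²φ.
At 50.2°: sec²(50.2°) = 1/0.6401² = 2.441.
At 23.5°: sec²(23.5°) = 1/0.9171² = 1.189.
Ratio = 2.441/1.189 = cos²(23.5°)/cos²(50.2°) ≈ 2.05.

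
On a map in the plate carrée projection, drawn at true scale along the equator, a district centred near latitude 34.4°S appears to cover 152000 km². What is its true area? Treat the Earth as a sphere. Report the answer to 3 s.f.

125000 km²

In the plate carrée (x = Rλ, y = Rφ), meridians are true-scale (h = 1) and parallels are stretched by k = sec φ.
Areal scale = h·k = 1 × sec φ; at 34.4°, h = 1.000, k = 1.212, so h·k = 1.212.
True area = apparent / (areal scale) = 152000 / 1.212 ≈ 125000 km².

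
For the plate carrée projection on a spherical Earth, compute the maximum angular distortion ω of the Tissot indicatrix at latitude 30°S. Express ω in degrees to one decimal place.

8.2°

For the equirectangular projection with φ₀ = 0 (plate carrée), h = 1 along meridians and k = sec φ along parallels.
At 30°: h = 1.000, k = 1.155; principal scales a = 1.155, b = 1.000.
sin(ω/2) = (a − b)/(a + b) = 0.1547/2.155 = 0.07180, so ω = 2 arcsin(0.07180) ≈ 8.2°.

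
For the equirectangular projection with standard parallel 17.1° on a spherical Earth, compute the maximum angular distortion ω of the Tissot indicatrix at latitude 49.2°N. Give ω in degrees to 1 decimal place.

21.7°

In the equirectangular projection with standard parallel φ₀ = 17.1° (x = Rλ cos φ₀, y = Rφ), meridians are true-scale (h = 1) and the parallel scale is k = cos φ₀ / cos φ.
At 49.2°: h = 1.000, k = 1.463; principal scales a = 1.463, b = 1.000.
sin(ω/2) = (a − b)/(a + b) = 0.4628/2.463 = 0.1879, so ω = 2 arcsin(0.1879) ≈ 21.7°.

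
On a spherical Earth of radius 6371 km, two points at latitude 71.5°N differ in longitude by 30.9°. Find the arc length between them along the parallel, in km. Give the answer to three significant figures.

Arc length along a parallel = R cos φ · Δλ (with Δλ in radians).
= 6371 × cos 71.5° × (30.9° × π/180) = 6371 × 0.3173 × 0.5393 ≈ 1090 km.

1090 km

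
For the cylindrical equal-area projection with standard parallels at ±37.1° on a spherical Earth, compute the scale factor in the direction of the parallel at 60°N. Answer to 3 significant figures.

Cylindrical equal-area (φ₀ = 37.1°): h = cos φ / cos 37.1° along meridians, k = cos 37.1° / cos φ along parallels; h·k = 1.
k = cos 37.1° / cos 60° = 0.7976/0.5000 = 1.595.

1.60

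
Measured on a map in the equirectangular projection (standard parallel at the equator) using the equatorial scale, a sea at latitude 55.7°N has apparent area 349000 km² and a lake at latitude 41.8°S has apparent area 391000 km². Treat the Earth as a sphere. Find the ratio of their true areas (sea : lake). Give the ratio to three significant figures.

0.675

On the plate carrée, areal scale = h·k = 1 × sec φ, so true area = apparent × cos φ.
True area of sea: 349000 × cos(55.7°) = 349000 × 0.5635 = 196700 km².
True area of lake: 391000 × cos(41.8°) = 391000 × 0.7455 = 291500 km².
Ratio = 196700 / 291500 ≈ 0.675.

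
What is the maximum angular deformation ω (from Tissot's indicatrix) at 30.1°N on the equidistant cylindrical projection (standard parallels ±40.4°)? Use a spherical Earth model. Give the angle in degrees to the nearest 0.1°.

7.3°

With standard parallel φ₀ = 40.4°, the equirectangular projection gives x = Rλ cos φ₀, y = Rφ, so h = 1 and k = cos 40.4° / cos φ.
At 30.1°: h = 1.000, k = 0.8802; principal scales a = 1.000, b = 0.8802.
sin(ω/2) = (a − b)/(a + b) = 0.1198/1.880 = 0.06370, so ω = 2 arcsin(0.06370) ≈ 7.3°.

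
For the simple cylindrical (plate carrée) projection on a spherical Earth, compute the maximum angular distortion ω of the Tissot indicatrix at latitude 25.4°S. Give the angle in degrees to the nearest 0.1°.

5.8°

For the equirectangular projection with φ₀ = 0 (plate carrée), h = 1 along meridians and k = sec φ along parallels.
At 25.4°: h = 1.000, k = 1.107; principal scales a = 1.107, b = 1.000.
sin(ω/2) = (a − b)/(a + b) = 0.1070/2.107 = 0.05079, so ω = 2 arcsin(0.05079) ≈ 5.8°.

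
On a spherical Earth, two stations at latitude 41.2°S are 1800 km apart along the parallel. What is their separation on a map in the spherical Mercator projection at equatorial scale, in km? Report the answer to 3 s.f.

2390 km

Mercator is conformal, so the point scale is isotropic: h = k = sec φ = 1/cos φ.
Along the parallel, k = sec 41.2° = 1/0.7524 = 1.329.
Map distance = 1800 × 1.329 ≈ 2390 km.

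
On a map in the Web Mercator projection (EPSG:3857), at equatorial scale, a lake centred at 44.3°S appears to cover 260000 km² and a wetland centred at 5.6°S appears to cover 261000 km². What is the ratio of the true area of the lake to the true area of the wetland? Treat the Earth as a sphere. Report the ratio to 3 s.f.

On Mercator the areal scale is sec²φ, so true area = apparent × cos²φ.
True area of lake: 260000 × cos²(44.3°) = 260000 × 0.5122 = 133200 km².
True area of wetland: 261000 × cos²(5.6°) = 261000 × 0.9905 = 258500 km².
Ratio = 133200 / 258500 ≈ 0.515.

0.515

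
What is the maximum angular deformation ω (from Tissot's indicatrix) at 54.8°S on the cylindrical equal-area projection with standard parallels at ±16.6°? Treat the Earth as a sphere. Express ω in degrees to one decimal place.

Cylindrical equal-area (φ₀ = 16.6°): h = cos φ / cos 16.6° along meridians, k = cos 16.6° / cos φ along parallels; h·k = 1.
At 54.8°: h = 0.6015, k = 1.663; principal scales a = 1.663, b = 0.6015.
sin(ω/2) = (a − b)/(a + b) = 1.061/2.264 = 0.4686, so ω = 2 arcsin(0.4686) ≈ 55.9°.

55.9°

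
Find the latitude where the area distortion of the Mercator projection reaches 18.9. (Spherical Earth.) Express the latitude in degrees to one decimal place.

76.7°

Mercator areal scale is sec²φ.
sec²φ = 18.9  ⇒  cos²φ = 0.05291  ⇒  cos φ = 0.2300.
φ = arccos(0.2300) ≈ 76.7°.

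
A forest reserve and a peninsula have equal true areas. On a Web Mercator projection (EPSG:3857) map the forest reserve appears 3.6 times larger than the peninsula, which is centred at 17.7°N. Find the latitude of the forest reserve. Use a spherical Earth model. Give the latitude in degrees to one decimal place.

59.9°

Mercator areal scale is sec²φ, so apparent-area ratio = sec²φ₁ / sec²φ₂ = cos²φ₂ / cos²φ₁.
cos²φ₂ / cos²φ₁ = 3.6  ⇒  cos φ₁ = cos 17.7° / √3.6 = 0.9527/1.897 = 0.5021.
φ₁ = arccos(0.5021) ≈ 59.9°.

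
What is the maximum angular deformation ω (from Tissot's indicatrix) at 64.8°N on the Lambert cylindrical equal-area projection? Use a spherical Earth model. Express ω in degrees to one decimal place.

The Lambert cylindrical equal-area projection is the cylindrical equal-area projection with its standard parallel at the equator (φ₀ = 0). Cylindrical equal-area (φ₀ = 0°): h = cos φ / cos 0° along meridians, k = cos 0° / cos φ along parallels; h·k = 1.
At 64.8°: h = 0.4258, k = 2.349; principal scales a = 2.349, b = 0.4258.
sin(ω/2) = (a − b)/(a + b) = 1.923/2.774 = 0.6931, so ω = 2 arcsin(0.6931) ≈ 87.7°.

87.7°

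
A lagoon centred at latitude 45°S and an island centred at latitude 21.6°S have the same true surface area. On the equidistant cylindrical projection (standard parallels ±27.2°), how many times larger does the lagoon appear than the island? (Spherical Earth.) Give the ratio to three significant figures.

The equidistant cylindrical projection with φ₀ = 27.2° has h = 1 (meridians true) and k = cos φ₀ / cos φ along parallels.
Areal scale at 45°: h·k = 1.000 × 1.258 = 1.258.
Areal scale at 21.6°: h·k = 1.000 × 0.9566 = 0.9566.
Ratio = 1.258/0.9566 ≈ 1.31.

1.31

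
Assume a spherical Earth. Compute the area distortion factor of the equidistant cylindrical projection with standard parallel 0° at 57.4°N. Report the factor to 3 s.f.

1.86

In the plate carrée (x = Rλ, y = Rφ), meridians are true-scale (h = 1) and parallels are stretched by k = sec φ.
Areal scale = h·k = 1 × sec φ; at 57.4°, h = 1.000, k = 1.856, so h·k = 1.856.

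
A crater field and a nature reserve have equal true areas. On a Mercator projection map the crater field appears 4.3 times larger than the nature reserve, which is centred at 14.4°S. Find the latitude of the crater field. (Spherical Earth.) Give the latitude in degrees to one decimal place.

62.2°

Mercator areal scale is sec²φ, so apparent-area ratio = sec²φ₁ / sec²φ₂ = cos²φ₂ / cos²φ₁.
cos²φ₂ / cos²φ₁ = 4.3  ⇒  cos φ₁ = cos 14.4° / √4.3 = 0.9686/2.074 = 0.4671.
φ₁ = arccos(0.4671) ≈ 62.2°.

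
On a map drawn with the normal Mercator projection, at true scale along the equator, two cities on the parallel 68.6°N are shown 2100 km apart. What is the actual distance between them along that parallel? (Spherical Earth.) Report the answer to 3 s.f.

For Mercator, h = k = sec φ (a conformal cylindrical projection has a single point scale, 1/cos φ).
Along the parallel at 68.6°, map distances are exaggerated by k = sec 68.6° = 2.741.
True distance = 2100 / 2.741 = 2100 × cos 68.6° ≈ 766 km.

766 km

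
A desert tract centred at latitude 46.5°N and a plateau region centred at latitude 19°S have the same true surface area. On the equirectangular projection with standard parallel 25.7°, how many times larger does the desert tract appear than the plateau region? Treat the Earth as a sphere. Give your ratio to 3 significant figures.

With standard parallel φ₀ = 25.7°, the equirectangular projection gives x = Rλ cos φ₀, y = Rφ, so h = 1 and k = cos 25.7° / cos φ.
Areal scale at 46.5°: h·k = 1.000 × 1.309 = 1.309.
Areal scale at 19°: h·k = 1.000 × 0.9530 = 0.9530.
Ratio = 1.309/0.9530 ≈ 1.37.

1.37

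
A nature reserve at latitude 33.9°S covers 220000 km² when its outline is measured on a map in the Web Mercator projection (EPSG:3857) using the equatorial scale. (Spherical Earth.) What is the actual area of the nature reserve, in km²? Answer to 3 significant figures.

The Mercator projection is conformal; its linear scale factor is the same in every direction and equals sec φ = 1/cos φ.
Areal scale = k² = sec²φ = 1/cos²(33.9°) = 1/0.8300² = 1.452.
True area = apparent / (areal scale) = 220000 / 1.452 ≈ 152000 km².

152000 km²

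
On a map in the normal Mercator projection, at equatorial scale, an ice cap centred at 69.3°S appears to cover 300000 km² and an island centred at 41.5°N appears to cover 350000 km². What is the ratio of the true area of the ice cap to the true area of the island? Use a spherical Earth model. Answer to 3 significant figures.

0.191

Mercator's areal exaggeration is sec²φ; hence true area = (apparent area) · cos²φ.
True area of ice cap: 300000 × cos²(69.3°) = 300000 × 0.1249 = 37480 km².
True area of island: 350000 × cos²(41.5°) = 350000 × 0.5609 = 196300 km².
Ratio = 37480 / 196300 ≈ 0.191.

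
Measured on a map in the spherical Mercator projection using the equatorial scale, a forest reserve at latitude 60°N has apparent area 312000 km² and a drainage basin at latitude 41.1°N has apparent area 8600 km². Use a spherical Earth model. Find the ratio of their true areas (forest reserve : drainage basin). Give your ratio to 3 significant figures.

On Mercator the areal scale is sec²φ, so true area = apparent × cos²φ.
True area of forest reserve: 312000 × cos²(60°) = 312000 × 0.2500 = 78000 km².
True area of drainage basin: 8600 × cos²(41.1°) = 8600 × 0.5679 = 4884 km².
Ratio = 78000 / 4884 ≈ 16.0.

16.0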